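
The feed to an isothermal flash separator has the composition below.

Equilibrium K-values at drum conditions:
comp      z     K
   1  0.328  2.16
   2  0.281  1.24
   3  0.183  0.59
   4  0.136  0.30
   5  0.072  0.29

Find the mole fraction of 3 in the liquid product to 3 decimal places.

x_3 = 0.226

Let ψ = V/F and solve Σ zᵢ(Kᵢ−1)/(1+ψ(Kᵢ−1)) = 0.
Feasibility: ΣzᵢKᵢ = 1.227, Σzᵢ/Kᵢ = 1.390 — both > 1, two phases present.
Iterate (Newton) starting at ψ = 0.59:
  ψ = 0.590: g = -0.0642, g' = -0.522 → ψ = 0.467
  ψ = 0.467: g = -0.0034, g' = -0.474 → ψ = 0.460
Converged at ψ = 0.460.
Compositions from xᵢ = zᵢ/(1+ψ(Kᵢ−1)), yᵢ = Kᵢxᵢ:
  1: x = 0.214, y = 0.462
  2: x = 0.253, y = 0.314
  3: x = 0.226, y = 0.133
  4: x = 0.201, y = 0.060
  5: x = 0.107, y = 0.031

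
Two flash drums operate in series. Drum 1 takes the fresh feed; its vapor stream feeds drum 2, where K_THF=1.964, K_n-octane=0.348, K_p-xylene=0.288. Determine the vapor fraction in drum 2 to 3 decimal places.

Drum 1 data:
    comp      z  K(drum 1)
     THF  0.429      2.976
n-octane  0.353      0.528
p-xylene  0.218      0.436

V/F (drum 2) = 0.499

Drum 1:
Let ψ₁ = V/F and solve Σ zᵢ(Kᵢ−1)/(1+ψ₁(Kᵢ−1)) = 0.
Check two-phase: ΣzᵢKᵢ = 1.558 > 1 and Σzᵢ/Kᵢ = 1.313 > 1, so g(0) = 0.558 > 0 and g(1) = -0.313 < 0.
Newton–Raphson from ψ₁ = 0.5:
  ψ₁ = 0.500: g = 0.0371, g' = -0.693 → ψ₁ = 0.554
Converged at ψ₁ = 0.554.
Drum-1 compositions:
  THF: x = 0.205, y = 0.609
  n-octane: x = 0.478, y = 0.252
  p-xylene: x = 0.317, y = 0.138
Drum-2 feed = drum-1 vapor: z₂ = (0.6093, 0.2524, 0.1383).
Drum 2:
Material balance + equilibrium reduce to Σ zᵢ(Kᵢ−1)/(1+ψ₂(Kᵢ−1)) = 0.
Feasibility: ΣzᵢKᵢ = 1.324, Σzᵢ/Kᵢ = 1.516 — both > 1, two phases present.
Iterate (Newton) starting at ψ₂ = 0.36:
  ψ₂ = 0.360: g = 0.0886, g' = -0.622 → ψ₂ = 0.502
  ψ₂ = 0.502: g = -0.0023, g' = -0.664 → ψ₂ = 0.499
Converged at ψ₂ = 0.499.
  THF: x = 0.411, y = 0.808
  n-octane: x = 0.374, y = 0.130
  p-xylene: x = 0.214, y = 0.062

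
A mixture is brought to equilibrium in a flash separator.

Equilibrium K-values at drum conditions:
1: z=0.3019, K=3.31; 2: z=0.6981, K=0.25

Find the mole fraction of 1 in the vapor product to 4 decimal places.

y_1 = 0.8113

Material balance + equilibrium reduce to Σ zᵢ(Kᵢ−1)/(1+ψ(Kᵢ−1)) = 0.
g(0) = ΣzᵢKᵢ − 1 = 0.1738 and g(1) = 1 − Σzᵢ/Kᵢ = -1.8836, so a root lies in (0, 1).
Iterate (Newton) starting at ψ = 0.65:
  ψ = 0.6500: g = -0.74282, g' = -1.7525 → ψ = 0.2261
  ψ = 0.2261: g = -0.17241, g' = -1.2646 → ψ = 0.0898
  ψ = 0.0898: g = 0.01621, g' = -1.5565 → ψ = 0.1002
  ψ = 0.1002: g = 0.00019, g' = -1.5214 → ψ = 0.1003
Converged at ψ = 0.1003.
Compositions from xᵢ = zᵢ/(1+ψ(Kᵢ−1)), yᵢ = Kᵢxᵢ:
  1: x = 0.2451, y = 0.8113
  2: x = 0.7549, y = 0.1887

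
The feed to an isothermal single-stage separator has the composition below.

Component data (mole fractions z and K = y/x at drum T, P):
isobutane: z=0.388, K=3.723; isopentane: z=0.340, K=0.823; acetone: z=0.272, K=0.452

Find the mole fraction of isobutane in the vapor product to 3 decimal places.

Iterate (Newton) starting at ψ = 0.5:
  ψ = 0.500: g = 0.1761, g' = -0.684 → ψ = 0.758
  ψ = 0.758: g = 0.0206, g' = -0.560 → ψ = 0.794
Converged at ψ = 0.794.
Compositions from xᵢ = zᵢ/(1+ψ(Kᵢ−1)), yᵢ = Kᵢxᵢ:
  isobutane: x = 0.123, y = 0.457
  isopentane: x = 0.396, y = 0.326
  acetone: x = 0.482, y = 0.218

y_isobutane = 0.457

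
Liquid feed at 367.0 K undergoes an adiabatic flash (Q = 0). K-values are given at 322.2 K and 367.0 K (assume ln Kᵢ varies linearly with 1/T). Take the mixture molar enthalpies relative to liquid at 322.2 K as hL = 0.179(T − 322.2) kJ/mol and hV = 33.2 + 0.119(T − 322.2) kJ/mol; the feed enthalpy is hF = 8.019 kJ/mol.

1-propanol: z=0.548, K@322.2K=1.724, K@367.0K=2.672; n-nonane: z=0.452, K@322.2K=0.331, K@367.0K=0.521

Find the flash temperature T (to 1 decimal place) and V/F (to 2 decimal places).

T = 324.0 K, V/F = 0.23

Adiabatic flash: solve Rachford–Rice at each trial T, then check hF = ψ·hV(T) + (1−ψ)·hL(T).
  T = 322.2 K: K = (1.724, 0.331), RR gives ψ = 0.195, H_out = 6.468 kJ/mol
  T = 367.0 K: K = (2.672, 0.521), RR gives ψ = 0.874, H_out = 34.678 kJ/mol
  T = 344.6 K: K = (2.177, 0.421), RR gives ψ = 0.563, H_out = 21.950 kJ/mol
  T = 333.4 K: K = (1.945, 0.375), RR gives ψ = 0.398, H_out = 14.967 kJ/mol
  T = 327.8 K: K = (1.833, 0.353), RR gives ψ = 0.304, H_out = 10.993 kJ/mol
  T = 325.0 K: K = (1.778, 0.342), RR gives ψ = 0.252, H_out = 8.814 kJ/mol
  T = 323.6 K: K = (1.751, 0.336), RR gives ψ = 0.224, H_out = 7.664 kJ/mol
Linear interpolation between T = 323.6 (H_out = 7.664) and T = 325.0 (H_out = 8.814) on hF = 8.019 gives T ≈ 324.0 K, at which ψ = 0.23.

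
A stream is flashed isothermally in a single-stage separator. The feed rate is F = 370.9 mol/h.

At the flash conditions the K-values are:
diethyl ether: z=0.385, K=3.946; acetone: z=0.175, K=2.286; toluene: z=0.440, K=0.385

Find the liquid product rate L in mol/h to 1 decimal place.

Iterate (Newton) starting at β = 0.5:
  β = 0.500: g = 0.2049, g' = -1.001 → β = 0.705
  β = 0.705: g = 0.0092, g' = -0.951 → β = 0.714
Converged at β = 0.714.
Then V = β·F = 0.7144·370.9 = 265.0 mol/h and L = F − V = 105.9 mol/h.

L = 105.9 mol/h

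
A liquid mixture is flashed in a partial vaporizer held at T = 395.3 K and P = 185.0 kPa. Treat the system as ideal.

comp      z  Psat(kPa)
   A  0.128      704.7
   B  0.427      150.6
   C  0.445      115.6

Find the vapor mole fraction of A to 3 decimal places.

Raoult's law: Kᵢ = Pᵢˢᵃᵗ/P = Pᵢˢᵃᵗ/185.0.
  K_A = 704.7/185.0 = 3.80919, K_B = 150.6/185.0 = 0.81405, K_C = 115.6/185.0 = 0.62486
Rachford–Rice: g(V/F) = Σ zᵢ(Kᵢ−1)/(1+V/F(Kᵢ−1)) = 0.
g(0) = ΣzᵢKᵢ − 1 = 0.113 and g(1) = 1 − Σzᵢ/Kᵢ = -0.270, so a root lies in (0, 1).
Iterate (Newton) starting at V/F = 0.46:
  V/F = 0.460: g = -0.1317, g' = -0.301 → V/F = 0.023
  V/F = 0.023: g = 0.0897, g' = -0.970 → V/F = 0.115
  V/F = 0.115: g = 0.0159, g' = -0.660 → V/F = 0.140
  V/F = 0.140: g = 0.0007, g' = -0.607 → V/F = 0.141
Converged at V/F = 0.141.
Compositions from xᵢ = zᵢ/(1+V/F(Kᵢ−1)), yᵢ = Kᵢxᵢ:
  A: x = 0.092, y = 0.350
  B: x = 0.438, y = 0.357
  C: x = 0.470, y = 0.294

y_A = 0.350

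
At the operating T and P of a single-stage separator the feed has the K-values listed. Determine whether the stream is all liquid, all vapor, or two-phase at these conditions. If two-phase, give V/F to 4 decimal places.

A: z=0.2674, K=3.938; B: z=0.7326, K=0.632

ΣzᵢKᵢ = 1.5160; Σzᵢ/Kᵢ = 1.2271.
Both exceed 1, so a two-phase solution exists.
Material balance + equilibrium reduce to Σ zᵢ(Kᵢ−1)/(1+ψ(Kᵢ−1)) = 0.
Binary case is linear: z₁(K₁−1)(1+ψ(K₂−1)) + z₂(K₂−1)(1+ψ(K₁−1)) = 0
⇒ ψ = [z₁(K₁−1)+z₂(K₂−1)] / [−(K₁−1)(K₂−1)] = 0.51602/1.08118 = 0.4773

two-phase, V/F = 0.4773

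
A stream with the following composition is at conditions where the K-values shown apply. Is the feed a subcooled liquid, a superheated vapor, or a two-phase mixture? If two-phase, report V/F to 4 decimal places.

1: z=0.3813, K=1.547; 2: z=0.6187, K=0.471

subcooled liquid

ΣzᵢKᵢ = 0.8813; Σzᵢ/Kᵢ = 1.5601.
Since ΣzᵢKᵢ < 1 the mixture is below its bubble point — single liquid phase.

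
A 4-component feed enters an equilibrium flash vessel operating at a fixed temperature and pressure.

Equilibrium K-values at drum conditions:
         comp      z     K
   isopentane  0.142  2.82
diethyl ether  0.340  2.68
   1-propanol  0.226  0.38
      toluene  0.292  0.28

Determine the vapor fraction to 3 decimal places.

Rachford–Rice: g(ψ) = Σ zᵢ(Kᵢ−1)/(1+ψ(Kᵢ−1)) = 0.
Feasibility: ΣzᵢKᵢ = 1.479, Σzᵢ/Kᵢ = 1.815 — both > 1, two phases present.
Newton–Raphson from ψ = 0.5:
  ψ = 0.500: g = -0.0858, g' = -0.964 → ψ = 0.411
  ψ = 0.411: g = -0.0009, g' = -0.952 → ψ = 0.410
Converged at ψ = 0.410.

ψ = 0.410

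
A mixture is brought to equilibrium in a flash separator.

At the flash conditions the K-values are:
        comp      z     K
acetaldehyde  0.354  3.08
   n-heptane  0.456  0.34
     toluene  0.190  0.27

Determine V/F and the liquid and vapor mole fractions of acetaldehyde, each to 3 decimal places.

Material balance + equilibrium reduce to Σ zᵢ(Kᵢ−1)/(1+V/F(Kᵢ−1)) = 0.
g(0) = ΣzᵢKᵢ − 1 = 0.297 and g(1) = 1 − Σzᵢ/Kᵢ = -1.160, so a root lies in (0, 1).
Iterate (Newton) starting at V/F = 0.43:
  V/F = 0.430: g = -0.2337, g' = -1.029 → V/F = 0.203
  V/F = 0.203: g = 0.0075, g' = -1.162 → V/F = 0.209
Converged at V/F = 0.209.
Compositions from xᵢ = zᵢ/(1+V/F(Kᵢ−1)), yᵢ = Kᵢxᵢ:
  acetaldehyde: x = 0.247, y = 0.760
  n-heptane: x = 0.529, y = 0.180
  toluene: x = 0.224, y = 0.061

V/F = 0.209, x_acetaldehyde = 0.247, y_acetaldehyde = 0.760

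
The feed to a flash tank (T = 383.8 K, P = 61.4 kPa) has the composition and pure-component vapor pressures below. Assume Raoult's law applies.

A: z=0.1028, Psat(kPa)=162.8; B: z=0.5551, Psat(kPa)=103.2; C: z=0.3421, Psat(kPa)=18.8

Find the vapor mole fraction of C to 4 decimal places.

y_C = 0.1636

Raoult's law: Kᵢ = Pᵢˢᵃᵗ/P = Pᵢˢᵃᵗ/61.4.
  K_A = 162.8/61.4 = 2.651466, K_B = 103.2/61.4 = 1.680782, K_C = 18.8/61.4 = 0.306189
Iterate (Newton) starting at ψ = 0.45:
  ψ = 0.4500: g = 0.04158, g' = -0.5911 → ψ = 0.5203
  ψ = 0.5203: g = -0.00109, g' = -0.6247 → ψ = 0.5186
Converged at ψ = 0.5186.
Compositions from xᵢ = zᵢ/(1+ψ(Kᵢ−1)), yᵢ = Kᵢxᵢ:
  A: x = 0.0554, y = 0.1468
  B: x = 0.4103, y = 0.6896
  C: x = 0.5344, y = 0.1636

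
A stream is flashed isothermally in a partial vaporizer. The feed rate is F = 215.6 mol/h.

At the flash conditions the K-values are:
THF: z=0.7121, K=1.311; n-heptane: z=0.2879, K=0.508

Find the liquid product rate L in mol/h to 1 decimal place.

Let β = V/F and solve Σ zᵢ(Kᵢ−1)/(1+β(Kᵢ−1)) = 0.
g(0) = ΣzᵢKᵢ − 1 = 0.0798 and g(1) = 1 − Σzᵢ/Kᵢ = -0.1099, so a root lies in (0, 1).
Iterate (Newton) starting at β = 0.69:
  β = 0.6900: g = -0.03211, g' = -0.2064 → β = 0.5344
  β = 0.5344: g = -0.00228, g' = -0.1789 → β = 0.5217
  β = 0.5217: g = -0.00001, g' = -0.1771 → β = 0.5216
Converged at β = 0.5216.
Then V = β·F = 0.5216·215.6 = 112.5 mol/h and L = F − V = 103.1 mol/h.

L = 103.1 mol/h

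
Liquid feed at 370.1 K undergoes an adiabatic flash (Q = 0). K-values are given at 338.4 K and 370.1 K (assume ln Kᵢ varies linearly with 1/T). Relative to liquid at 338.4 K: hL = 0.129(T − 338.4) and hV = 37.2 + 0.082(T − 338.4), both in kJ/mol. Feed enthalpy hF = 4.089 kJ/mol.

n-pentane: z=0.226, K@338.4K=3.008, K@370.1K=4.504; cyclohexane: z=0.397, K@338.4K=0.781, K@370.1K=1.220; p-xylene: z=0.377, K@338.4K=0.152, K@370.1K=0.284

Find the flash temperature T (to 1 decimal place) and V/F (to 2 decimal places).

T = 342.6 K, V/F = 0.10

Adiabatic flash: solve Rachford–Rice at each trial T, then check hF = ψ·hV(T) + (1−ψ)·hL(T).
  T = 338.4 K: K = (3.008, 0.781, 0.152), RR gives ψ = 0.041, H_out = 1.537 kJ/mol
  T = 370.1 K: K = (4.504, 1.220, 0.284), RR gives ψ = 0.437, H_out = 19.681 kJ/mol
  T = 354.2 K: K = (3.712, 0.985, 0.210), RR gives ψ = 0.238, H_out = 10.718 kJ/mol
  T = 346.3 K: K = (3.349, 0.880, 0.180), RR gives ψ = 0.141, H_out = 6.226 kJ/mol
  T = 342.4 K: K = (3.178, 0.830, 0.166), RR gives ψ = 0.093, H_out = 3.948 kJ/mol
  T = 344.4 K: K = (3.265, 0.855, 0.173), RR gives ψ = 0.118, H_out = 5.124 kJ/mol
Linear interpolation between T = 342.4 (H_out = 3.948) and T = 344.4 (H_out = 5.124) on hF = 4.089 gives T ≈ 342.6 K, at which ψ = 0.10.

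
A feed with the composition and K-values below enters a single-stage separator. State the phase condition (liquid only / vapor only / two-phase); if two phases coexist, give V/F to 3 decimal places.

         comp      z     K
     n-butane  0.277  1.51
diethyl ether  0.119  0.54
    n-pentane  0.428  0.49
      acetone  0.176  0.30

ΣzᵢKᵢ = 0.745; Σzᵢ/Kᵢ = 1.864.
Since ΣzᵢKᵢ < 1 the mixture is below its bubble point — single liquid phase.

liquid only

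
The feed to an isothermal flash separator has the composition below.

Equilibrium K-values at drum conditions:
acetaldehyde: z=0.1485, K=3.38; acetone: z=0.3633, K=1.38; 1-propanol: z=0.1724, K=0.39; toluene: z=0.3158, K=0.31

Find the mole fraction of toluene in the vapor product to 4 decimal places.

y_toluene = 0.1130

Rachford–Rice: g(V/F) = Σ zᵢ(Kᵢ−1)/(1+V/F(Kᵢ−1)) = 0.
g(0) = ΣzᵢKᵢ − 1 = 0.1684 and g(1) = 1 − Σzᵢ/Kᵢ = -0.7680, so a root lies in (0, 1).
Newton iteration, V/F⁰ = 0.5:
  V/F = 0.5000: g = -0.20659, g' = -0.6957 → V/F = 0.2030
  V/F = 0.2030: g = -0.00698, g' = -0.7145 → V/F = 0.1933
Converged at V/F = 0.1933.
Compositions from xᵢ = zᵢ/(1+V/F(Kᵢ−1)), yᵢ = Kᵢxᵢ:
  acetaldehyde: x = 0.1017, y = 0.3438
  acetone: x = 0.3384, y = 0.4670
  1-propanol: x = 0.1954, y = 0.0762
  toluene: x = 0.3644, y = 0.1130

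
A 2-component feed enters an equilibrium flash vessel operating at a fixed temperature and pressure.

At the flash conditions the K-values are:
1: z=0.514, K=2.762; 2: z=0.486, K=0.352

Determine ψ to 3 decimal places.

ψ = 0.517

Material balance + equilibrium reduce to Σ zᵢ(Kᵢ−1)/(1+ψ(Kᵢ−1)) = 0.
Check two-phase: ΣzᵢKᵢ = 1.591 > 1 and Σzᵢ/Kᵢ = 1.567 > 1, so g(0) = 0.591 > 0 and g(1) = -0.567 < 0.
Binary case is linear: z₁(K₁−1)(1+ψ(K₂−1)) + z₂(K₂−1)(1+ψ(K₁−1)) = 0
⇒ ψ = [z₁(K₁−1)+z₂(K₂−1)] / [−(K₁−1)(K₂−1)] = 0.5907/1.1418 = 0.517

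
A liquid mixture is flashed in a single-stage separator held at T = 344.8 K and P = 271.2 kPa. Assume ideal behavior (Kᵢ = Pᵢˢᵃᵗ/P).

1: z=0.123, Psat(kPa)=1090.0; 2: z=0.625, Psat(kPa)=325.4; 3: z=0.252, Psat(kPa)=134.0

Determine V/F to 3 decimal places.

V/F = 0.808

Raoult's law: Kᵢ = Pᵢˢᵃᵗ/P = Pᵢˢᵃᵗ/271.2.
  K_1 = 1090.0/271.2 = 4.01917, K_2 = 325.4/271.2 = 1.19985, K_3 = 134.0/271.2 = 0.49410
Material balance + equilibrium reduce to Σ zᵢ(Kᵢ−1)/(1+V/F(Kᵢ−1)) = 0.
Feasibility: ΣzᵢKᵢ = 1.369, Σzᵢ/Kᵢ = 1.062 — both > 1, two phases present.
Newton iteration, V/F⁰ = 0.5:
  V/F = 0.500: g = 0.0909, g' = -0.314 → V/F = 0.789
  V/F = 0.789: g = 0.0054, g' = -0.295 → V/F = 0.808
Converged at V/F = 0.808.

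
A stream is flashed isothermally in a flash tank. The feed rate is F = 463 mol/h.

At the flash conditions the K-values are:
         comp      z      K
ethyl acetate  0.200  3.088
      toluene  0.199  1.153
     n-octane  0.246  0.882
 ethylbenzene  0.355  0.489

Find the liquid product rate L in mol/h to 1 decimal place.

L = 280.3 mol/h

Rachford–Rice: g(β) = Σ zᵢ(Kᵢ−1)/(1+β(Kᵢ−1)) = 0.
Check two-phase: ΣzᵢKᵢ = 1.238 > 1 and Σzᵢ/Kᵢ = 1.242 > 1, so g(0) = 0.238 > 0 and g(1) = -0.242 < 0.
Iterate (Newton) starting at β = 0.5:
  β = 0.500: g = -0.0419, g' = -0.384 → β = 0.391
  β = 0.391: g = 0.0016, g' = -0.417 → β = 0.395
Converged at β = 0.395.
Then V = β·F = 0.3946·463 = 182.7 mol/h and L = F − V = 280.3 mol/h.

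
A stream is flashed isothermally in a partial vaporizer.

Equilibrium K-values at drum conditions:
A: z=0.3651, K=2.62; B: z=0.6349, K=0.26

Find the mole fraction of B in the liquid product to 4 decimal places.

x_B = 0.6864

Binary case is linear: z₁(K₁−1)(1+ψ(K₂−1)) + z₂(K₂−1)(1+ψ(K₁−1)) = 0
⇒ ψ = [z₁(K₁−1)+z₂(K₂−1)] / [−(K₁−1)(K₂−1)] = 0.12164/1.19880 = 0.1015
Compositions from xᵢ = zᵢ/(1+ψ(Kᵢ−1)), yᵢ = Kᵢxᵢ:
  A: x = 0.3136, y = 0.8215
  B: x = 0.6864, y = 0.1785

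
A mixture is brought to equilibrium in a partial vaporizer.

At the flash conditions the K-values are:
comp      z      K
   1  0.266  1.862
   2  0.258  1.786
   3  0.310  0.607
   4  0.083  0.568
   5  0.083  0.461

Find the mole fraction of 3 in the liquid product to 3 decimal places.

Iterate (Newton) starting at V/F = 0.5:
  V/F = 0.500: g = 0.0472, g' = -0.323 → V/F = 0.646
Converged at V/F = 0.646.
Compositions from xᵢ = zᵢ/(1+V/F(Kᵢ−1)), yᵢ = Kᵢxᵢ:
  1: x = 0.171, y = 0.318
  2: x = 0.171, y = 0.306
  3: x = 0.416, y = 0.252
  4: x = 0.115, y = 0.065
  5: x = 0.127, y = 0.059

x_3 = 0.416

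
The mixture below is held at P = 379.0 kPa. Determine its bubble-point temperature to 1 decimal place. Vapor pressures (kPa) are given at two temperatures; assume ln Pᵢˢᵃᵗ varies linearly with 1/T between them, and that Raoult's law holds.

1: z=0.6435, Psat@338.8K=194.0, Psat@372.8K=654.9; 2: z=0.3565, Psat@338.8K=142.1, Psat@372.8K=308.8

T = 361.8 K

Bubble-point temperature: ΣzᵢPᵢˢᵃᵗ(T) = P. Interpolate ln Pᵢˢᵃᵗ = aᵢ + bᵢ/T.
  T = 338.8 K: ΣzᵢPᵢˢᵃᵗ = 175.50 kPa
  T = 372.8 K: ΣzᵢPᵢˢᵃᵗ = 531.52 kPa
  T = 355.8 K: ΣzᵢPᵢˢᵃᵗ = 312.21 kPa
  T = 364.3 K: ΣzᵢPᵢˢᵃᵗ = 409.51 kPa
  T = 360.1 K: ΣzᵢPᵢˢᵃᵗ = 358.62 kPa
  T = 362.2 K: ΣzᵢPᵢˢᵃᵗ = 383.34 kPa
Interpolating between 360.1 K and 362.2 K gives T ≈ 361.8 K.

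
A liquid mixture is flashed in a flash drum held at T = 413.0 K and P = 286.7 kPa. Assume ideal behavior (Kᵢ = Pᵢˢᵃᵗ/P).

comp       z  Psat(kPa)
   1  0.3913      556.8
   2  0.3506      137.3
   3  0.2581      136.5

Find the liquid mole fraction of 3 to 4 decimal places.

Raoult's law: Kᵢ = Pᵢˢᵃᵗ/P = Pᵢˢᵃᵗ/286.7.
  K_1 = 556.8/286.7 = 1.942100, K_2 = 137.3/286.7 = 0.478898, K_3 = 136.5/286.7 = 0.476107
Rachford–Rice: g(β) = Σ zᵢ(Kᵢ−1)/(1+β(Kᵢ−1)) = 0.
Feasibility: ΣzᵢKᵢ = 1.0507, Σzᵢ/Kᵢ = 1.4757 — both > 1, two phases present.
Iterate (Newton) starting at β = 0.5:
  β = 0.5000: g = -0.17968, g' = -0.4647 → β = 0.1133
  β = 0.1133: g = -0.00482, g' = -0.4711 → β = 0.1031
Converged at β = 0.1031.
Compositions from xᵢ = zᵢ/(1+β(Kᵢ−1)), yᵢ = Kᵢxᵢ:
  1: x = 0.3567, y = 0.6927
  2: x = 0.3705, y = 0.1774
  3: x = 0.2728, y = 0.1299

x_3 = 0.2728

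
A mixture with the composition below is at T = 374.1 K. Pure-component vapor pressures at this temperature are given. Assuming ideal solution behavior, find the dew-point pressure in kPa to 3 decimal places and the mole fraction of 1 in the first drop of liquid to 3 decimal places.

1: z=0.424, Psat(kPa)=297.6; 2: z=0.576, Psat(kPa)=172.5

At the dew point ψ → 1, so Σzᵢ/Kᵢ = 1 with Kᵢ = Pᵢˢᵃᵗ/P ⇒ 1/P = Σzᵢ/Pᵢˢᵃᵗ.
1/P = 0.424/297.6 + 0.576/172.5 = 0.004764 ⇒ P = 209.914 kPa
xᵢ = zᵢP/Pᵢˢᵃᵗ ⇒ x_1 = 0.424·209.914/297.6 = 0.299

Pdew = 209.914 kPa, x_1 = 0.299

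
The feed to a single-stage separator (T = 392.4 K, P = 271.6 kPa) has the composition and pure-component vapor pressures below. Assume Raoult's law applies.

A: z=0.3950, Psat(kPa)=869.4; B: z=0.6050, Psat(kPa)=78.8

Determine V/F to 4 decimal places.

Raoult's law: Kᵢ = Pᵢˢᵃᵗ/P = Pᵢˢᵃᵗ/271.6.
  K_A = 869.4/271.6 = 3.201031, K_B = 78.8/271.6 = 0.290133
Newton iteration, V/F⁰ = 0.5:
  V/F = 0.5000: g = -0.25187, g' = -1.1664 → V/F = 0.2841
  V/F = 0.2841: g = -0.00299, g' = -1.2028 → V/F = 0.2816
Converged at V/F = 0.2816.

V/F = 0.2816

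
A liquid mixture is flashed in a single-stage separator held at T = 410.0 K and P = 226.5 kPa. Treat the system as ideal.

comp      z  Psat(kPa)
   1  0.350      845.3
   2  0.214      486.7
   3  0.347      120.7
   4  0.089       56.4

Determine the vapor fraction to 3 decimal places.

Raoult's law: Kᵢ = Pᵢˢᵃᵗ/P = Pᵢˢᵃᵗ/226.5.
  K_1 = 845.3/226.5 = 3.73201, K_2 = 486.7/226.5 = 2.14879, K_3 = 120.7/226.5 = 0.53289, K_4 = 56.4/226.5 = 0.24901
Material balance + equilibrium reduce to Σ zᵢ(Kᵢ−1)/(1+ψ(Kᵢ−1)) = 0.
Check two-phase: ΣzᵢKᵢ = 1.973 > 1 and Σzᵢ/Kᵢ = 1.202 > 1, so g(0) = 0.973 > 0 and g(1) = -0.202 < 0.
Newton iteration, ψ⁰ = 0.5:
  ψ = 0.500: g = 0.2418, g' = -0.838 → ψ = 0.788
  ψ = 0.788: g = 0.0117, g' = -0.832 → ψ = 0.803
  ψ = 0.803: g = -0.0001, g' = -0.844 → ψ = 0.802
Converged at ψ = 0.802.

ψ = 0.802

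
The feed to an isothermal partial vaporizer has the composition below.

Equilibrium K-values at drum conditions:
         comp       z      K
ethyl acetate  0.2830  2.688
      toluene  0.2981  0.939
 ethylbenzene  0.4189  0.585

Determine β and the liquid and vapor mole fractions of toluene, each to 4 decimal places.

β = 0.5608, x_toluene = 0.3087, y_toluene = 0.2898

Material balance + equilibrium reduce to Σ zᵢ(Kᵢ−1)/(1+β(Kᵢ−1)) = 0.
g(0) = ΣzᵢKᵢ − 1 = 0.2857 and g(1) = 1 − Σzᵢ/Kᵢ = -0.1388, so a root lies in (0, 1).
Iterate (Newton) starting at β = 0.62:
  β = 0.6200: g = -0.01955, g' = -0.3245 → β = 0.5598
  β = 0.5598: g = 0.00035, g' = -0.3368 → β = 0.5608
Converged at β = 0.5608.
Compositions from xᵢ = zᵢ/(1+β(Kᵢ−1)), yᵢ = Kᵢxᵢ:
  ethyl acetate: x = 0.1454, y = 0.3908
  toluene: x = 0.3087, y = 0.2898
  ethylbenzene: x = 0.5460, y = 0.3194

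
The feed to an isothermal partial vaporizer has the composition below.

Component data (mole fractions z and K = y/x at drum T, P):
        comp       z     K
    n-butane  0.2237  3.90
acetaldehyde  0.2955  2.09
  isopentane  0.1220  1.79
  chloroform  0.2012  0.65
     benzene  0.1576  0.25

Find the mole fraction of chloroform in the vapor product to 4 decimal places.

y_chloroform = 0.1848

Material balance + equilibrium reduce to Σ zᵢ(Kᵢ−1)/(1+V/F(Kᵢ−1)) = 0.
g(0) = ΣzᵢKᵢ − 1 = 0.8786 and g(1) = 1 − Σzᵢ/Kᵢ = -0.2068, so a root lies in (0, 1).
Iterate (Newton) starting at V/F = 0.5:
  V/F = 0.5000: g = 0.26788, g' = -0.7628 → V/F = 0.8512
  V/F = 0.8512: g = -0.01542, g' = -1.0060 → V/F = 0.8359
  V/F = 0.8359: g = -0.00028, g' = -0.9703 → V/F = 0.8356
Converged at V/F = 0.8356.
Compositions from xᵢ = zᵢ/(1+V/F(Kᵢ−1)), yᵢ = Kᵢxᵢ:
  n-butane: x = 0.0653, y = 0.2549
  acetaldehyde: x = 0.1547, y = 0.3232
  isopentane: x = 0.0735, y = 0.1315
  chloroform: x = 0.2844, y = 0.1848
  benzene: x = 0.4222, y = 0.1055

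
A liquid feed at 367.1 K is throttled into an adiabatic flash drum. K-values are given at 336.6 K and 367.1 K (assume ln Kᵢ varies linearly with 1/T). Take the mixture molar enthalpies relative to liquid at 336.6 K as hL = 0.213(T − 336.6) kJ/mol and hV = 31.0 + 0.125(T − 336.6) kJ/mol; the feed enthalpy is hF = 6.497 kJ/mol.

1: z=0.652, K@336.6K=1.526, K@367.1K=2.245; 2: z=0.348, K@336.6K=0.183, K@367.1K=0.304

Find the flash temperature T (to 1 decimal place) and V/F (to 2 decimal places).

T = 338.7 K, V/F = 0.20

Adiabatic flash: solve Rachford–Rice at each trial T, then check hF = ψ·hV(T) + (1−ψ)·hL(T).
  T = 336.6 K: K = (1.526, 0.183), RR gives ψ = 0.136, H_out = 4.230 kJ/mol
  T = 367.1 K: K = (2.245, 0.304), RR gives ψ = 0.657, H_out = 25.108 kJ/mol
  T = 351.9 K: K = (1.868, 0.239), RR gives ψ = 0.455, H_out = 16.760 kJ/mol
  T = 344.2 K: K = (1.691, 0.209), RR gives ψ = 0.321, H_out = 11.355 kJ/mol
  T = 340.4 K: K = (1.607, 0.196), RR gives ψ = 0.238, H_out = 8.101 kJ/mol
  T = 338.5 K: K = (1.566, 0.189), RR gives ψ = 0.190, H_out = 6.258 kJ/mol
Linear interpolation between T = 338.5 (H_out = 6.258) and T = 340.4 (H_out = 8.101) on hF = 6.497 gives T ≈ 338.7 K, at which ψ = 0.20.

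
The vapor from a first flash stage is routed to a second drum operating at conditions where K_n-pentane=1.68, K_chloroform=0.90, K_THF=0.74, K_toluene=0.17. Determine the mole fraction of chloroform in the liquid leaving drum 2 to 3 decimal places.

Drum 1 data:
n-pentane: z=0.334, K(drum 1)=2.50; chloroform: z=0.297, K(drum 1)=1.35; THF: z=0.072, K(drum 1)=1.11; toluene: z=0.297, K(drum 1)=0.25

x_chloroform (drum 2) = 0.355

Drum 1:
Newton–Raphson from ψ₁ = 0.5:
  ψ₁ = 0.500: g = 0.0259, g' = -0.700 → ψ₁ = 0.537
  ψ₁ = 0.537: g = -0.0004, g' = -0.725 → ψ₁ = 0.536
Converged at ψ₁ = 0.536.
Drum-1 compositions:
  n-pentane: x = 0.185, y = 0.463
  chloroform: x = 0.250, y = 0.338
  THF: x = 0.068, y = 0.075
  toluene: x = 0.497, y = 0.124
Drum-2 feed = drum-1 vapor: z₂ = (0.4627, 0.3376, 0.0755, 0.1242).
Drum 2:
Let ψ₂ = V/F and solve Σ zᵢ(Kᵢ−1)/(1+ψ₂(Kᵢ−1)) = 0.
g(0) = ΣzᵢKᵢ − 1 = 0.158 and g(1) = 1 − Σzᵢ/Kᵢ = -0.483, so a root lies in (0, 1).
Newton iteration, ψ₂⁰ = 0.43:
  ψ₂ = 0.430: g = 0.0258, g' = -0.345 → ψ₂ = 0.505
  ψ₂ = 0.505: g = -0.0013, g' = -0.383 → ψ₂ = 0.501
Converged at ψ₂ = 0.501.
  n-pentane: x = 0.345, y = 0.580
  chloroform: x = 0.355, y = 0.320
  THF: x = 0.087, y = 0.064
  toluene: x = 0.213, y = 0.036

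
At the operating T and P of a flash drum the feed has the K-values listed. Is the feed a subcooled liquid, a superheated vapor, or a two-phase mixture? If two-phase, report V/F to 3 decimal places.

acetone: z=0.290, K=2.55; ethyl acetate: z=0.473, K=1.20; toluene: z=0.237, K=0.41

two-phase, V/F = 0.838

ΣzᵢKᵢ = 1.404; Σzᵢ/Kᵢ = 1.086.
Both exceed 1, so a two-phase solution exists.
Rachford–Rice: g(ψ) = Σ zᵢ(Kᵢ−1)/(1+ψ(Kᵢ−1)) = 0.
Iterate (Newton) starting at ψ = 0.7:
  ψ = 0.700: g = 0.0604, g' = -0.414 → ψ = 0.846
  ψ = 0.846: g = -0.0037, g' = -0.473 → ψ = 0.838
Converged at ψ = 0.838.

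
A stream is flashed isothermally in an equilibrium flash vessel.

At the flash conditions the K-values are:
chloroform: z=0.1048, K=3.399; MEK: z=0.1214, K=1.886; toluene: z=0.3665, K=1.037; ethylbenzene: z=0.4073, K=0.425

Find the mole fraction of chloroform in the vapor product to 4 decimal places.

y_chloroform = 0.2332

Rachford–Rice: g(ψ) = Σ zᵢ(Kᵢ−1)/(1+ψ(Kᵢ−1)) = 0.
Check two-phase: ΣzᵢKᵢ = 1.1383 > 1 and Σzᵢ/Kᵢ = 1.4070 > 1, so g(0) = 0.1383 > 0 and g(1) = -0.4070 < 0.
Iterate (Newton) starting at ψ = 0.5:
  ψ = 0.5000: g = -0.12654, g' = -0.4362 → ψ = 0.2099
  ψ = 0.2099: g = 0.00502, g' = -0.5092 → ψ = 0.2198
Converged at ψ = 0.2198.
Compositions from xᵢ = zᵢ/(1+ψ(Kᵢ−1)), yᵢ = Kᵢxᵢ:
  chloroform: x = 0.0686, y = 0.2332
  MEK: x = 0.1016, y = 0.1916
  toluene: x = 0.3635, y = 0.3770
  ethylbenzene: x = 0.4662, y = 0.1981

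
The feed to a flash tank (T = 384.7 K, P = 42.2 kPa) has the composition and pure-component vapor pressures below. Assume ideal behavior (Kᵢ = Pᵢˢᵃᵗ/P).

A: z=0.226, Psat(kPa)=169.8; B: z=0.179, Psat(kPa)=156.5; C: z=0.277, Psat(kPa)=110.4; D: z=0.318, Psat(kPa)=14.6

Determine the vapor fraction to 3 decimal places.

ψ = 0.901

Raoult's law: Kᵢ = Pᵢˢᵃᵗ/P = Pᵢˢᵃᵗ/42.2.
  K_A = 169.8/42.2 = 4.02370, K_B = 156.5/42.2 = 3.70853, K_C = 110.4/42.2 = 2.61611, K_D = 14.6/42.2 = 0.34597
Rachford–Rice: g(ψ) = Σ zᵢ(Kᵢ−1)/(1+ψ(Kᵢ−1)) = 0.
Check two-phase: ΣzᵢKᵢ = 2.408 > 1 and Σzᵢ/Kᵢ = 1.129 > 1, so g(0) = 1.408 > 0 and g(1) = -0.129 < 0.
Newton–Raphson from ψ = 0.54:
  ψ = 0.540: g = 0.3739, g' = -1.046 → ψ = 0.897
  ψ = 0.897: g = 0.0045, g' = -1.179 → ψ = 0.901
Converged at ψ = 0.901.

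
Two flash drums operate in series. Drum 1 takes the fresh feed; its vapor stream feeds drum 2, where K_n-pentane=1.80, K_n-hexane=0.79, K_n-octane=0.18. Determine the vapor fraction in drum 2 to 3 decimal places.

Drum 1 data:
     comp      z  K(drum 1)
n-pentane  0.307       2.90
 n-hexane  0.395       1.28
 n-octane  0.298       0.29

V/F (drum 2) = 0.322

Drum 1:
Let ψ₁ = V/F and solve Σ zᵢ(Kᵢ−1)/(1+ψ₁(Kᵢ−1)) = 0.
Check two-phase: ΣzᵢKᵢ = 1.482 > 1 and Σzᵢ/Kᵢ = 1.442 > 1, so g(0) = 0.482 > 0 and g(1) = -0.442 < 0.
Newton iteration, ψ₁⁰ = 0.64:
  ψ₁ = 0.640: g = -0.0308, g' = -0.753 → ψ₁ = 0.599
  ψ₁ = 0.599: g = -0.0007, g' = -0.720 → ψ₁ = 0.598
Converged at ψ₁ = 0.598.
Drum-1 compositions:
  n-pentane: x = 0.144, y = 0.417
  n-hexane: x = 0.338, y = 0.433
  n-octane: x = 0.518, y = 0.150
Drum-2 feed = drum-1 vapor: z₂ = (0.4167, 0.4331, 0.1502).
Drum 2:
Newton–Raphson from ψ₂ = 0.5:
  ψ₂ = 0.500: g = -0.0723, g' = -0.450 → ψ₂ = 0.339
  ψ₂ = 0.339: g = -0.0064, g' = -0.381 → ψ₂ = 0.323
  ψ₂ = 0.323: g = -0.0000, g' = -0.377 → ψ₂ = 0.322
Converged at ψ₂ = 0.322.
  n-pentane: x = 0.331, y = 0.596
  n-hexane: x = 0.465, y = 0.367
  n-octane: x = 0.204, y = 0.037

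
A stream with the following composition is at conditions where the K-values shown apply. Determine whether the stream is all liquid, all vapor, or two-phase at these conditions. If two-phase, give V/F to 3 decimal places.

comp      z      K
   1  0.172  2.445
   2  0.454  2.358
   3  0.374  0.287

two-phase, V/F = 0.607

ΣzᵢKᵢ = 1.598; Σzᵢ/Kᵢ = 1.566.
Both exceed 1, so a two-phase solution exists.
Material balance + equilibrium reduce to Σ zᵢ(Kᵢ−1)/(1+ψ(Kᵢ−1)) = 0.
Newton iteration, ψ⁰ = 0.69:
  ψ = 0.690: g = -0.0822, g' = -1.050 → ψ = 0.612
  ψ = 0.612: g = -0.0043, g' = -0.949 → ψ = 0.607
Converged at ψ = 0.607.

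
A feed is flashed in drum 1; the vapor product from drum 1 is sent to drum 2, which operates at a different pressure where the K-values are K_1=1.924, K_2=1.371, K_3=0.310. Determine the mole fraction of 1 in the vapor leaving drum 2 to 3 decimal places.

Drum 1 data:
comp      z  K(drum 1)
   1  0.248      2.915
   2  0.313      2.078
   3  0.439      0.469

Drum 1:
Material balance + equilibrium reduce to Σ zᵢ(Kᵢ−1)/(1+ψ₁(Kᵢ−1)) = 0.
Check two-phase: ΣzᵢKᵢ = 1.579 > 1 and Σzᵢ/Kᵢ = 1.172 > 1, so g(0) = 0.579 > 0 and g(1) = -0.172 < 0.
Iterate (Newton) starting at ψ₁ = 0.5:
  ψ₁ = 0.500: g = 0.1445, g' = -0.620 → ψ₁ = 0.733
  ψ₁ = 0.733: g = 0.0045, g' = -0.603 → ψ₁ = 0.740
Converged at ψ₁ = 0.740.
Drum-1 compositions:
  1: x = 0.103, y = 0.299
  2: x = 0.174, y = 0.362
  3: x = 0.723, y = 0.339
Drum-2 feed = drum-1 vapor: z₂ = (0.2990, 0.3617, 0.3392).
Drum 2:
Material balance + equilibrium reduce to Σ zᵢ(Kᵢ−1)/(1+ψ₂(Kᵢ−1)) = 0.
Check two-phase: ΣzᵢKᵢ = 1.176 > 1 and Σzᵢ/Kᵢ = 1.514 > 1, so g(0) = 0.176 > 0 and g(1) = -0.514 < 0.
Iterate (Newton) starting at ψ₂ = 0.5:
  ψ₂ = 0.500: g = -0.0552, g' = -0.531 → ψ₂ = 0.396
  ψ₂ = 0.396: g = -0.0029, g' = -0.481 → ψ₂ = 0.390
Converged at ψ₂ = 0.390.
  1: x = 0.220, y = 0.423
  2: x = 0.316, y = 0.433
  3: x = 0.464, y = 0.144

y_1 (drum 2) = 0.423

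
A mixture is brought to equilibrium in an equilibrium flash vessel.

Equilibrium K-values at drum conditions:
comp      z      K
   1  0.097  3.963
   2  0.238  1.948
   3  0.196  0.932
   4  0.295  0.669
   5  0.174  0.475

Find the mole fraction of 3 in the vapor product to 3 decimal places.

y_3 = 0.190

Material balance + equilibrium reduce to Σ zᵢ(Kᵢ−1)/(1+ψ(Kᵢ−1)) = 0.
g(0) = ΣzᵢKᵢ − 1 = 0.311 and g(1) = 1 − Σzᵢ/Kᵢ = -0.164, so a root lies in (0, 1).
Newton iteration, ψ⁰ = 0.5:
  ψ = 0.500: g = 0.0142, g' = -0.372 → ψ = 0.538
  ψ = 0.538: g = 0.0002, g' = -0.362 → ψ = 0.539
Converged at ψ = 0.539.
Compositions from xᵢ = zᵢ/(1+ψ(Kᵢ−1)), yᵢ = Kᵢxᵢ:
  1: x = 0.037, y = 0.148
  2: x = 0.158, y = 0.307
  3: x = 0.203, y = 0.190
  4: x = 0.359, y = 0.240
  5: x = 0.243, y = 0.115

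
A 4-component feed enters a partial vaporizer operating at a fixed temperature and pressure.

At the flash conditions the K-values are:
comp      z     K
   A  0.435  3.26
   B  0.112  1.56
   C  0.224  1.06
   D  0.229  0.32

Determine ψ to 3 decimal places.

ψ = 0.876

Iterate (Newton) starting at ψ = 0.57:
  ψ = 0.570: g = 0.2359, g' = -0.728 → ψ = 0.894
  ψ = 0.894: g = -0.0173, g' = -0.949 → ψ = 0.876
Converged at ψ = 0.876.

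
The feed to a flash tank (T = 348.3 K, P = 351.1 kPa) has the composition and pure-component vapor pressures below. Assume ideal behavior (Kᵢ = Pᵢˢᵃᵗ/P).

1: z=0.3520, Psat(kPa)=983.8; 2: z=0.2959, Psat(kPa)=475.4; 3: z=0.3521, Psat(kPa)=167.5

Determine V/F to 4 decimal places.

V/F = 0.8493

Raoult's law: Kᵢ = Pᵢˢᵃᵗ/P = Pᵢˢᵃᵗ/351.1.
  K_1 = 983.8/351.1 = 2.802051, K_2 = 475.4/351.1 = 1.354030, K_3 = 167.5/351.1 = 0.477072
Material balance + equilibrium reduce to Σ zᵢ(Kᵢ−1)/(1+V/F(Kᵢ−1)) = 0.
Feasibility: ΣzᵢKᵢ = 1.5550, Σzᵢ/Kᵢ = 1.0822 — both > 1, two phases present.
Newton iteration, V/F⁰ = 0.59:
  V/F = 0.5900: g = 0.12782, g' = -0.4953 → V/F = 0.8481
  V/F = 0.8481: g = 0.00061, g' = -0.5116 → V/F = 0.8493
Converged at V/F = 0.8493.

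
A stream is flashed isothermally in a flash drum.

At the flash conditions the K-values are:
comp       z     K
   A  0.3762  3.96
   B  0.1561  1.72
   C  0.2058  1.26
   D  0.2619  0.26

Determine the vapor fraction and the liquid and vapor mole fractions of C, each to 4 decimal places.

Material balance + equilibrium reduce to Σ zᵢ(Kᵢ−1)/(1+ψ(Kᵢ−1)) = 0.
Feasibility: ΣzᵢKᵢ = 2.0856, Σzᵢ/Kᵢ = 1.3564 — both > 1, two phases present.
Newton–Raphson from ψ = 0.61:
  ψ = 0.6100: g = 0.16791, g' = -0.9447 → ψ = 0.7877
  ψ = 0.7877: g = -0.01432, g' = -1.1639 → ψ = 0.7754
  ψ = 0.7754: g = -0.00017, g' = -1.1361 → ψ = 0.7753
Converged at ψ = 0.7753.
Compositions from xᵢ = zᵢ/(1+ψ(Kᵢ−1)), yᵢ = Kᵢxᵢ:
  A: x = 0.1142, y = 0.4521
  B: x = 0.1002, y = 0.1723
  C: x = 0.1713, y = 0.2158
  D: x = 0.6144, y = 0.1597

ψ = 0.7753, x_C = 0.1713, y_C = 0.2158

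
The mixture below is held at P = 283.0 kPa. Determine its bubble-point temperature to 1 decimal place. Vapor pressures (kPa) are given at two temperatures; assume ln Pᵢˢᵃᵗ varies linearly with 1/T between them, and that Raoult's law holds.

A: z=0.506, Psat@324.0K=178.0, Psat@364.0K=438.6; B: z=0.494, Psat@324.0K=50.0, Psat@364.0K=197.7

Bubble-point temperature: ΣzᵢPᵢˢᵃᵗ(T) = P. Interpolate ln Pᵢˢᵃᵗ = aᵢ + bᵢ/T.
  T = 324.0 K: ΣzᵢPᵢˢᵃᵗ = 114.77 kPa
  T = 364.0 K: ΣzᵢPᵢˢᵃᵗ = 319.60 kPa
  T = 344.0 K: ΣzᵢPᵢˢᵃᵗ = 196.26 kPa
  T = 354.0 K: ΣzᵢPᵢˢᵃᵗ = 251.86 kPa
  T = 359.0 K: ΣzᵢPᵢˢᵃᵗ = 284.10 kPa
  T = 356.5 K: ΣzᵢPᵢˢᵃᵗ = 267.58 kPa
Interpolating between 356.5 K and 359.0 K gives T ≈ 358.8 K.

T = 358.8 K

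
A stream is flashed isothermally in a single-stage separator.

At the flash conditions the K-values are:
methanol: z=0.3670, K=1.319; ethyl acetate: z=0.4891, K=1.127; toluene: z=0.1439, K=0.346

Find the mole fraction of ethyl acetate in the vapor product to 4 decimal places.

y_ethyl acetate = 0.5119

Material balance + equilibrium reduce to Σ zᵢ(Kᵢ−1)/(1+V/F(Kᵢ−1)) = 0.
Check two-phase: ΣzᵢKᵢ = 1.0851 > 1 and Σzᵢ/Kᵢ = 1.1281 > 1, so g(0) = 0.0851 > 0 and g(1) = -0.1281 < 0.
Newton iteration, V/F⁰ = 0.62:
  V/F = 0.6200: g = -0.00297, g' = -0.2069 → V/F = 0.6056
  V/F = 0.6056: g = -0.00004, g' = -0.2018 → V/F = 0.6054
Converged at V/F = 0.6054.
Compositions from xᵢ = zᵢ/(1+V/F(Kᵢ−1)), yᵢ = Kᵢxᵢ:
  methanol: x = 0.3076, y = 0.4057
  ethyl acetate: x = 0.4542, y = 0.5119
  toluene: x = 0.2382, y = 0.0824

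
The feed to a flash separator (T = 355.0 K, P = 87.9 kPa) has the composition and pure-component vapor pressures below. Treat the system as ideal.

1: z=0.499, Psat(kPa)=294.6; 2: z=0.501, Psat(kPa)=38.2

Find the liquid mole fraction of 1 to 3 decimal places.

Raoult's law: Kᵢ = Pᵢˢᵃᵗ/P = Pᵢˢᵃᵗ/87.9.
  K_1 = 294.6/87.9 = 3.35154, K_2 = 38.2/87.9 = 0.43458
Iterate (Newton) starting at β = 0.5:
  β = 0.500: g = 0.1444, g' = -0.894 → β = 0.661
  β = 0.661: g = 0.0067, g' = -0.831 → β = 0.669
Converged at β = 0.669.
Compositions from xᵢ = zᵢ/(1+β(Kᵢ−1)), yᵢ = Kᵢxᵢ:
  1: x = 0.194, y = 0.650
  2: x = 0.806, y = 0.350

x_1 = 0.194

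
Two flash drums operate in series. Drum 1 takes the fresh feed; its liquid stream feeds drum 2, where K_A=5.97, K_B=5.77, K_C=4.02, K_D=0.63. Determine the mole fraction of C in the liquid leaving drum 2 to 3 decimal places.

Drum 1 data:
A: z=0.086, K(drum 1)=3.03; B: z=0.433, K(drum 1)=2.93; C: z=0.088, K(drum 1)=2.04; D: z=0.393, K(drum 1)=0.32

Drum 1:
Material balance + equilibrium reduce to Σ zᵢ(Kᵢ−1)/(1+ψ₁(Kᵢ−1)) = 0.
Feasibility: ΣzᵢKᵢ = 1.835, Σzᵢ/Kᵢ = 1.447 — both > 1, two phases present.
Iterate (Newton) starting at ψ₁ = 0.44:
  ψ₁ = 0.440: g = 0.2256, g' = -0.985 → ψ₁ = 0.669
  ψ₁ = 0.669: g = 0.0025, g' = -1.016 → ψ₁ = 0.671
Converged at ψ₁ = 0.671.
Drum-1 compositions:
  A: x = 0.036, y = 0.110
  B: x = 0.189, y = 0.553
  C: x = 0.052, y = 0.106
  D: x = 0.723, y = 0.231
Drum-2 feed = drum-1 liquid: z₂ = (0.0364, 0.1886, 0.0518, 0.7232).
Drum 2:
Material balance + equilibrium reduce to Σ zᵢ(Kᵢ−1)/(1+ψ₂(Kᵢ−1)) = 0.
Check two-phase: ΣzᵢKᵢ = 1.969 > 1 and Σzᵢ/Kᵢ = 1.200 > 1, so g(0) = 0.969 > 0 and g(1) = -0.200 < 0.
Newton–Raphson from ψ₂ = 0.63:
  ψ₂ = 0.630: g = -0.0266, g' = -0.545 → ψ₂ = 0.581
  ψ₂ = 0.581: g = 0.0009, g' = -0.584 → ψ₂ = 0.583
Converged at ψ₂ = 0.583.
  A: x = 0.009, y = 0.056
  B: x = 0.050, y = 0.288
  C: x = 0.019, y = 0.075
  D: x = 0.922, y = 0.581

x_C (drum 2) = 0.019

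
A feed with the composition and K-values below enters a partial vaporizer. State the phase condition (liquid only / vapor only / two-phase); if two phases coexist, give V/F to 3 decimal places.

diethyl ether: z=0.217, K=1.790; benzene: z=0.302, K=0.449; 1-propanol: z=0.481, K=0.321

liquid only

ΣzᵢKᵢ = 0.678; Σzᵢ/Kᵢ = 2.292.
Since ΣzᵢKᵢ < 1 the mixture is below its bubble point — single liquid phase.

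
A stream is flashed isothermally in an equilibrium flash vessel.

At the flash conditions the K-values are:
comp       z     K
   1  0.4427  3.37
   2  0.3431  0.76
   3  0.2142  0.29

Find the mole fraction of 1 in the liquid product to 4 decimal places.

Let ψ = V/F and solve Σ zᵢ(Kᵢ−1)/(1+ψ(Kᵢ−1)) = 0.
g(0) = ΣzᵢKᵢ − 1 = 0.8148 and g(1) = 1 − Σzᵢ/Kᵢ = -0.3214, so a root lies in (0, 1).
Iterate (Newton) starting at ψ = 0.5:
  ψ = 0.5000: g = 0.15082, g' = -0.8059 → ψ = 0.6871
  ψ = 0.6871: g = 0.00359, g' = -0.7999 → ψ = 0.6916
Converged at ψ = 0.6916.
Compositions from xᵢ = zᵢ/(1+ψ(Kᵢ−1)), yᵢ = Kᵢxᵢ:
  1: x = 0.1677, y = 0.5653
  2: x = 0.4114, y = 0.3127
  3: x = 0.4209, y = 0.1221

x_1 = 0.1677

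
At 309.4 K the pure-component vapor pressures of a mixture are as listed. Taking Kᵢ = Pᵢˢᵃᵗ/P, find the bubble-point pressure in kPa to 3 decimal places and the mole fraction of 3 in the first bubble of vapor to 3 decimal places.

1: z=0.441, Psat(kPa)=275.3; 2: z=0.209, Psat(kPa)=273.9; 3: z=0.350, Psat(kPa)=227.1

At the bubble point ψ → 0, so ΣzᵢKᵢ = 1 with Kᵢ = Pᵢˢᵃᵗ/P ⇒ P = ΣzᵢPᵢˢᵃᵗ.
P = 0.441·275.3 + 0.209·273.9 + 0.350·227.1 = 258.137 kPa
yᵢ = zᵢPᵢˢᵃᵗ/P ⇒ y_3 = 0.350·227.1/258.137 = 0.308

Pbub = 258.137 kPa, y_3 = 0.308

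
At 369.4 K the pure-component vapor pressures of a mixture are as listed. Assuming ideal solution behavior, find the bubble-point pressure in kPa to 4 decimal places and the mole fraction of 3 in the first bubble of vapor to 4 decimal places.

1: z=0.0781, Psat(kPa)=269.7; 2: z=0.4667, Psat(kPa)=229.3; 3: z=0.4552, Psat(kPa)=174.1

At the bubble point ψ → 0, so ΣzᵢKᵢ = 1 with Kᵢ = Pᵢˢᵃᵗ/P ⇒ P = ΣzᵢPᵢˢᵃᵗ.
P = 0.0781·269.7 + 0.4667·229.3 + 0.4552·174.1 = 207.3282 kPa
yᵢ = zᵢPᵢˢᵃᵗ/P ⇒ y_3 = 0.4552·174.1/207.3282 = 0.3822

Pbub = 207.3282 kPa, y_3 = 0.3822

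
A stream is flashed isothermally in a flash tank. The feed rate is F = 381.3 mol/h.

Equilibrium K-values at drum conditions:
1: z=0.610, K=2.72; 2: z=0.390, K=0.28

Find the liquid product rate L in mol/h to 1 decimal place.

L = 144.7 mol/h

Binary case is linear: z₁(K₁−1)(1+ψ(K₂−1)) + z₂(K₂−1)(1+ψ(K₁−1)) = 0
⇒ ψ = [z₁(K₁−1)+z₂(K₂−1)] / [−(K₁−1)(K₂−1)] = 0.7684/1.2384 = 0.620
Then V = ψ·F = 0.6205·381.3 = 236.6 mol/h and L = F − V = 144.7 mol/h.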